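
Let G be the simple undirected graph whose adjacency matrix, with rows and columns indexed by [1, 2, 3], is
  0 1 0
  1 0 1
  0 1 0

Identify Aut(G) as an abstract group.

C_2

The degree sequence is [1, 2, 1]; the two degree-1 vertices 1 and 3 are the ends of a path, so G = P_3. A path has exactly one nontrivial symmetry — reversal — giving Aut(G) of order 2.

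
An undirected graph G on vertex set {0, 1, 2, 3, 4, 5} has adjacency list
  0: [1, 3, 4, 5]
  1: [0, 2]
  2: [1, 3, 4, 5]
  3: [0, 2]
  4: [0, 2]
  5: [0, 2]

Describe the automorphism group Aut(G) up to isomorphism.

S_2 × S_4

The vertices split by degree into {0, 2} (degree 4) and {1, 3, 4, 5} (degree 2); every edge runs between the two parts, so G is the complete bipartite graph K_{2,4}. Automorphisms preserve the bipartition setwise (since the parts differ in size) and act as S_2 × S_4 within it; |Aut| = 48.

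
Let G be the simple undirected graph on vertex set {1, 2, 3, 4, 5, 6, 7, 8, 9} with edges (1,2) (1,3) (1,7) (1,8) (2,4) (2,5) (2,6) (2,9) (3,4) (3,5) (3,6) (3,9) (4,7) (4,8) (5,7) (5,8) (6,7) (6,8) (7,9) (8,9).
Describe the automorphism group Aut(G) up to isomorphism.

S_5 × S_4

The vertices split by degree into {2, 3, 7, 8} (degree 5) and {1, 4, 5, 6, 9} (degree 4); every edge runs between the two parts, so G is the complete bipartite graph K_{4,5}. Automorphisms preserve the bipartition setwise (since the parts differ in size) and act as S_5 × S_4 within it; |Aut| = 2880.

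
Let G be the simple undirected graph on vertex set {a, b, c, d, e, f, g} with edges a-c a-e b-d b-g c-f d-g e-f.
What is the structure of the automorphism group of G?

G has two connected components, {a, c, e, f} and {b, d, g}; each is 2-regular, so G = C_4 ⊔ C_3. The components are non-isomorphic (different sizes), so Aut(G) = Aut(C_3) × Aut(C_4) = D_3 × D_4 of order 6·8 = 48.

D_3 × D_4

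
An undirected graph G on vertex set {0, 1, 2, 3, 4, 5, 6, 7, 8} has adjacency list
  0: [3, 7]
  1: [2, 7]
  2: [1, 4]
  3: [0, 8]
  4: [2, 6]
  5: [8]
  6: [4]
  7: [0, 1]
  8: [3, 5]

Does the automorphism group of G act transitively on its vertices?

Automorphisms preserve degree, but G has vertices of degree 1 and vertices of degree 2; no automorphism maps one to the other, so G is not vertex-transitive.

No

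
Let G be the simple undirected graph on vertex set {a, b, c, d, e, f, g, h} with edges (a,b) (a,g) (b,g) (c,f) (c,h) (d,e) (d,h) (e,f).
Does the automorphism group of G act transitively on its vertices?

No

G has two connected components, {c, d, e, f, h} and {a, b, g}; each is 2-regular, so G = C_5 ⊔ C_3. The orbit of a under Aut(G) is {a, b, g}, which does not contain c, so G is not vertex-transitive.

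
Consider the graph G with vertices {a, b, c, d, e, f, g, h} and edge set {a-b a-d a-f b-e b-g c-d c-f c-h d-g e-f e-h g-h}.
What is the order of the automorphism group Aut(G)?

48

G is 3-regular and bipartite on 2^3 = 8 vertices with girth 4; it is the hypercube graph Q_3. The symmetry group of the 3-cube is the hyperoctahedral group B_3 = Z_2 ≀ S_3, of order 2^3·3! = 48.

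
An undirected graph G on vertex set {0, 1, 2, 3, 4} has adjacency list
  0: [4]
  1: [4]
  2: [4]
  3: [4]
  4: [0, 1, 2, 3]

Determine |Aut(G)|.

24

Vertex 4 has degree 4 and every other vertex has degree 1, so G is the star K_{1,4} with centre 4. Any automorphism fixes the centre and permutes the 4 leaves freely, so Aut(G) ≅ S_4 of order 4! = 24.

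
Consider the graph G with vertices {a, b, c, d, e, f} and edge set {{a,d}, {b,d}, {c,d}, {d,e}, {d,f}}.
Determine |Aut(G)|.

Vertex d has degree 5 and every other vertex has degree 1, so G is the star K_{1,5} with centre d. Any automorphism fixes the centre and permutes the 5 leaves freely, so Aut(G) ≅ S_5 of order 5! = 120.

120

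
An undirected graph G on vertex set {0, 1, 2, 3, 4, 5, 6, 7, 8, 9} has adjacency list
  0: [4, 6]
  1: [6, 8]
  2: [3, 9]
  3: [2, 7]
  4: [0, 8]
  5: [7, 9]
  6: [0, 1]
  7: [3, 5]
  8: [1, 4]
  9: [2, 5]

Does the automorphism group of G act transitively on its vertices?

Yes

G has two connected components, {0, 1, 4, 6, 8} and {2, 3, 5, 7, 9}; each is 2-regular, so G = C_5 ⊔ C_5. With two isomorphic components, Aut(G) = Aut(C_5) ≀ S_2 = (D_5 × D_5) ⋊ Z_2: permute each cycle by D_5, then optionally swap the two cycles. Order 2·(2·5)² = 200. This group acts transitively on the 10 vertices.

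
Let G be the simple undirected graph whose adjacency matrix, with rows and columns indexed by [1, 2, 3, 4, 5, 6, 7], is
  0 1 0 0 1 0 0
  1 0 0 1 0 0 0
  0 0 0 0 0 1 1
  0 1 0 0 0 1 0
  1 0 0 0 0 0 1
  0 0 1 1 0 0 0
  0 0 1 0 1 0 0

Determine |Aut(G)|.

14

Every vertex has degree 2 and the graph is connected, so G is the 7-cycle C_7. C_7 has 7 rotations and 7 reflections, so Aut(C_7) ≅ D_7 of order 14.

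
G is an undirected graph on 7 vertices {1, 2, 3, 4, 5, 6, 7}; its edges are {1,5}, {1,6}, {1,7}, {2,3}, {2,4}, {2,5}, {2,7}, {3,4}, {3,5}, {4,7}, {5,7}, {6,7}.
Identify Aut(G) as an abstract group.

The degree sequence is [3, 4, 3, 3, 4, 2, 5]. Checking the degree-preserving permutations of the vertex set shows that none except the identity preserves every edge, so Aut(G) is trivial.

the trivial group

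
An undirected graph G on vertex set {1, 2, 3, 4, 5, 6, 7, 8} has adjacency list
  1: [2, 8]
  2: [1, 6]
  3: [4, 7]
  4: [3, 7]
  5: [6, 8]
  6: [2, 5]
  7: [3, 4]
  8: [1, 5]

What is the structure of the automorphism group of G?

G has two connected components, {1, 2, 5, 6, 8} and {3, 4, 7}; each is 2-regular, so G = C_5 ⊔ C_3. No automorphism exchanges components of different sizes, hence Aut(G) is the direct product D_3 × D_5, order 60.

D_3 × D_5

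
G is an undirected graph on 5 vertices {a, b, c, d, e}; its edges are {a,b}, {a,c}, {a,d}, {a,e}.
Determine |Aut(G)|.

Vertex a has degree 4 and every other vertex has degree 1, so G is the star K_{1,4} with centre a. The 4 leaves are pairwise interchangeable while the centre is fixed, giving Aut(G) = S_4.

24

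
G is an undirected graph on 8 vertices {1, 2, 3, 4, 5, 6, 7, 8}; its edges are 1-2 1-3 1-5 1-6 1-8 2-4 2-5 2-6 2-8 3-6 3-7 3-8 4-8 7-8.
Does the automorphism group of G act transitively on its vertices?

No

Vertex 3 is the only vertex of degree 4, so every automorphism fixes it; G is not vertex-transitive.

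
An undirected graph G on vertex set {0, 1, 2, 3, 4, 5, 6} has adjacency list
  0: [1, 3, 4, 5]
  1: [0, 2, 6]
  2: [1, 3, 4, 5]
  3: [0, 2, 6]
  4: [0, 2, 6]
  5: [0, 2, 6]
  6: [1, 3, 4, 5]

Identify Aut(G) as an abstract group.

The vertices split by degree into {0, 2, 6} (degree 4) and {1, 3, 4, 5} (degree 3); every edge runs between the two parts, so G is the complete bipartite graph K_{3,4}. Automorphisms preserve the bipartition setwise (since the parts differ in size) and act as S_4 × S_3 within it; |Aut| = 144.

S_4 × S_3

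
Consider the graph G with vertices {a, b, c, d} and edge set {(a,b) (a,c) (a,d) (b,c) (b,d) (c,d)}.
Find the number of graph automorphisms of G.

24

Every vertex has degree 3, so G is the complete graph K_4. Any permutation of the 4 vertices preserves K_4, so Aut(K_4) = S_4 of order 4! = 24.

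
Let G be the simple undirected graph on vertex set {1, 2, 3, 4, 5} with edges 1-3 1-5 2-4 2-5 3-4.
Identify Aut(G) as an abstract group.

the dihedral group of order 10

G is 2-regular and connected on 5 vertices, i.e. the cycle C_5. The automorphisms of the 5-cycle are exactly the symmetries of a regular 5-gon: the dihedral group D_5, |D_5| = 10.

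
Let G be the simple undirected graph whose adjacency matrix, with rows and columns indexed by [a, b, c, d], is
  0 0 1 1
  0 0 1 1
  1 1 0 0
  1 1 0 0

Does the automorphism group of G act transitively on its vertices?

Yes

G is 2-regular and bipartite on 2^2 = 4 vertices with girth 4; it is the hypercube graph Q_2. Aut(Q_2) consists of the signed permutations of the 2 coordinate axes: 2! permutations times 2^2 sign flips, so |Aut| = 2^2·2! = 8. This group acts transitively on the 4 vertices.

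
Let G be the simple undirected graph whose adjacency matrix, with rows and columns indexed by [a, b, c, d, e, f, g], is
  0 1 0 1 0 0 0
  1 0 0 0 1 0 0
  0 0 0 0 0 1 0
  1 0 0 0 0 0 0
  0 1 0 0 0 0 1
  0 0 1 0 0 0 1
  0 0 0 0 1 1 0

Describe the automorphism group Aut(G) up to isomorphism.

The degree sequence is [2, 2, 1, 1, 2, 2, 2]; the two degree-1 vertices c and d are the ends of a path, so G = P_7. The only nontrivial automorphism of a path is the end-to-end reflection, so Aut(G) ≅ Z_2.

Z_2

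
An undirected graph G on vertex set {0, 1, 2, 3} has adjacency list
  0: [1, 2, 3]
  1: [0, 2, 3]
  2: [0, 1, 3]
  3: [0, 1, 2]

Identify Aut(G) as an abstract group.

Every vertex has degree 3, so G is the complete graph K_4. Every bijection on the vertex set is an automorphism of K_4; hence Aut(K_4) ≅ S_4, order 24.

S_4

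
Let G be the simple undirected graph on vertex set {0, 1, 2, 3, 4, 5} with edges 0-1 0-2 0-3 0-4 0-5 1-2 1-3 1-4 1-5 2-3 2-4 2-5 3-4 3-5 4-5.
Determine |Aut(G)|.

720

Every vertex has degree 5, so G is the complete graph K_6. Any permutation of the 6 vertices preserves K_6, so Aut(K_6) = S_6 of order 6! = 720.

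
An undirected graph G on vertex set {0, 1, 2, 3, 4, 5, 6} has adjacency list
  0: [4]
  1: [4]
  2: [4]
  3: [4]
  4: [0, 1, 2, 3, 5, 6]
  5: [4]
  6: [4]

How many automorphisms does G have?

Vertex 4 has degree 6 and every other vertex has degree 1, so G is the star K_{1,6} with centre 4. Any automorphism fixes the centre and permutes the 6 leaves freely, so Aut(G) ≅ S_6 of order 6! = 720.

720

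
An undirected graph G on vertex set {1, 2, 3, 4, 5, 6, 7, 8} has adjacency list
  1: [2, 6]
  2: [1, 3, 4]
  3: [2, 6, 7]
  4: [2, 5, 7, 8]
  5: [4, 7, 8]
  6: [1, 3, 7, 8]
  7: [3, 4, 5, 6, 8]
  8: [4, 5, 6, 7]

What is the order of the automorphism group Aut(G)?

1

Degrees alone do not determine every vertex (e.g. 2 and 3 both have degree 3), but their neighbour-degree multisets differ: N(2) has degrees [2, 3, 4] while N(3) has degrees [3, 4, 5]. Repeating this refinement separates all vertices, so the only automorphism is the identity.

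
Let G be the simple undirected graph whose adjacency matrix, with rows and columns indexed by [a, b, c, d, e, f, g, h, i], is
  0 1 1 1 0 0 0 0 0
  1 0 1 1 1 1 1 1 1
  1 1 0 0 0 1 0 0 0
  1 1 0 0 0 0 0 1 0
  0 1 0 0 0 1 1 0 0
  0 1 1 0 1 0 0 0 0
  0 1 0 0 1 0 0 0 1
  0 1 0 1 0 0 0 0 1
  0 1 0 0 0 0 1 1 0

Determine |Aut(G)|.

16

Vertex b is the unique vertex of degree 8; the remaining 8 vertices each have degree 3 and induce a cycle, so G is the wheel on 9 vertices with hub b. With the hub fixed, the remaining symmetry is that of the rim cycle C_8, giving the dihedral group D_8.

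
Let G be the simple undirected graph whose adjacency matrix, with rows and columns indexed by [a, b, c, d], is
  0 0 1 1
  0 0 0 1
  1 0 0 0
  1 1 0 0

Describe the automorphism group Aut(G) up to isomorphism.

The degree sequence is [2, 1, 1, 2]; the two degree-1 vertices b and c are the ends of a path, so G = P_4. The only nontrivial automorphism of a path is the end-to-end reflection, so Aut(G) ≅ Z_2.

Z_2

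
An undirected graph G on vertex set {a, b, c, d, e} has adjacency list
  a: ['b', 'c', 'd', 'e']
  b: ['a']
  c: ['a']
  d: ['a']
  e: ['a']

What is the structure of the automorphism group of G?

the symmetric group on 4 letters

Vertex a has degree 4 and every other vertex has degree 1, so G is the star K_{1,4} with centre a. The 4 leaves are pairwise interchangeable while the centre is fixed, giving Aut(G) = S_4.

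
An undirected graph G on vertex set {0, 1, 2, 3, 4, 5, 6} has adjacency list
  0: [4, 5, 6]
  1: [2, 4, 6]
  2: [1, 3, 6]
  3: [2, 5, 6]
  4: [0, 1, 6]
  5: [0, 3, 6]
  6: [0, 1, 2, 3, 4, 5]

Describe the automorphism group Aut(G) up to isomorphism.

the dihedral group of order 12

Vertex 6 is the unique vertex of degree 6; the remaining 6 vertices each have degree 3 and induce a cycle, so G is the wheel on 7 vertices with hub 6. With the hub fixed, the remaining symmetry is that of the rim cycle C_6, giving the dihedral group D_6.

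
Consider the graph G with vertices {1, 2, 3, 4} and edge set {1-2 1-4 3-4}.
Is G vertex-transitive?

Automorphisms preserve degree, but G has vertices of degree 1 and vertices of degree 2; no automorphism maps one to the other, so G is not vertex-transitive.

No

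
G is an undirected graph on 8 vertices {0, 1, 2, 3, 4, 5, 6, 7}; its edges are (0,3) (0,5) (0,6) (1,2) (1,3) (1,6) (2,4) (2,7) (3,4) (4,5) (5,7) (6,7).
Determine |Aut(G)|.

48

G is 3-regular and bipartite on 2^3 = 8 vertices with girth 4; it is the hypercube graph Q_3. The symmetry group of the 3-cube is the hyperoctahedral group B_3 = Z_2 ≀ S_3, of order 2^3·3! = 48.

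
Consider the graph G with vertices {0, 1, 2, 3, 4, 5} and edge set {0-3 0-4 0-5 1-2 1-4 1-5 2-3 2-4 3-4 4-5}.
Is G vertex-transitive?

Vertex 4 is the only vertex of degree 5, so every automorphism fixes it; G is not vertex-transitive.

No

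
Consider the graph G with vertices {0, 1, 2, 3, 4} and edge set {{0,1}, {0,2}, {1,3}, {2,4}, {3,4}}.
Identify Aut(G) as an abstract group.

G is 2-regular and connected on 5 vertices, i.e. the cycle C_5. The automorphisms of the 5-cycle are exactly the symmetries of a regular 5-gon: the dihedral group D_5, |D_5| = 10.

the dihedral group of order 10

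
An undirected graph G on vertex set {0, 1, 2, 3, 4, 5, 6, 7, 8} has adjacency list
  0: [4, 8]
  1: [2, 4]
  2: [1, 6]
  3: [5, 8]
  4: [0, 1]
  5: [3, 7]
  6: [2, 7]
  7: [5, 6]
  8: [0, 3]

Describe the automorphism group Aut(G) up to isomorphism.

Every vertex has degree 2 and the graph is connected, so G is the 9-cycle C_9. C_9 has 9 rotations and 9 reflections, so Aut(C_9) ≅ D_9 of order 18.

D_9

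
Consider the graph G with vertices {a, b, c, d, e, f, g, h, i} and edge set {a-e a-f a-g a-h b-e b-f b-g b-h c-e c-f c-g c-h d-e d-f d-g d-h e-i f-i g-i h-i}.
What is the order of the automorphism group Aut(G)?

The vertices split by degree into {e, f, g, h} (degree 5) and {a, b, c, d, i} (degree 4); every edge runs between the two parts, so G is the complete bipartite graph K_{4,5}. Automorphisms preserve the bipartition setwise (since the parts differ in size) and act as S_4 × S_5 within it; |Aut| = 2880.

2880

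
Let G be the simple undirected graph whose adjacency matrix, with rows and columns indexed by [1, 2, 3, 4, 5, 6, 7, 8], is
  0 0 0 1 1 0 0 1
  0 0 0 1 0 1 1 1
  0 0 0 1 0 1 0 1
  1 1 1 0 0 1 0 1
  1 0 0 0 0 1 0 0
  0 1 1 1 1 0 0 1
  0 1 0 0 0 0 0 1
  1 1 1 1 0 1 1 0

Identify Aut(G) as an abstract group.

the trivial group

Degrees alone do not determine every vertex (e.g. 1 and 3 both have degree 3), but their neighbour-degree multisets differ: N(1) has degrees [2, 5, 6] while N(3) has degrees [5, 5, 6]. Repeating this refinement separates all vertices, so the only automorphism is the identity.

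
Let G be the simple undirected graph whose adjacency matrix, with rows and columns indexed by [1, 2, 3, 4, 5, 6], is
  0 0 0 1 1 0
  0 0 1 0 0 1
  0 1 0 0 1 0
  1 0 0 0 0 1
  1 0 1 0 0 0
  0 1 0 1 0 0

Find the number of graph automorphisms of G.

12

Every vertex has degree 2 and the graph is connected, so G is the 6-cycle C_6. C_6 has 6 rotations and 6 reflections, so Aut(C_6) ≅ D_6 of order 12.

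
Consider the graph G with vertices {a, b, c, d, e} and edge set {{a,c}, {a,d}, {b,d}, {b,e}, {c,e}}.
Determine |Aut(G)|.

G is 2-regular and connected on 5 vertices, i.e. the cycle C_5. C_5 has 5 rotations and 5 reflections, so Aut(C_5) ≅ D_5 of order 10.

10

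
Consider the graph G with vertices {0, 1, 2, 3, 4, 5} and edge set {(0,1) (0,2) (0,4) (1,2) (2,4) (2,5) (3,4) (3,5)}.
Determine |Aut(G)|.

1

The degree sequence is [3, 2, 4, 2, 3, 2]. Checking the degree-preserving permutations of the vertex set shows that none except the identity preserves every edge, so Aut(G) is trivial.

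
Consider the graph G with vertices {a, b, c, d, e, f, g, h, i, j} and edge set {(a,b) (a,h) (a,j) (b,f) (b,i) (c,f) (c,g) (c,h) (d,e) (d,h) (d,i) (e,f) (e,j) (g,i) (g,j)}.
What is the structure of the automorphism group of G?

S_5

G is 3-regular on 10 vertices with no triangles and no 4-cycles (girth 5): this is the Petersen graph. Viewing the Petersen graph as the Kneser graph K(5,2) — vertices are 2-subsets of {1,…,5}, edges join disjoint pairs — its automorphisms are exactly the permutations of the 5-element set, so Aut ≅ S_5 of order 120.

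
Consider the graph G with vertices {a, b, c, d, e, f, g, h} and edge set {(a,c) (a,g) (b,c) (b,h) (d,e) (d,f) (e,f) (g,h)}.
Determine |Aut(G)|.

G has two connected components, {a, b, c, g, h} and {d, e, f}; each is 2-regular, so G = C_5 ⊔ C_3. No automorphism exchanges components of different sizes, hence Aut(G) is the direct product D_3 × D_5, order 60.

60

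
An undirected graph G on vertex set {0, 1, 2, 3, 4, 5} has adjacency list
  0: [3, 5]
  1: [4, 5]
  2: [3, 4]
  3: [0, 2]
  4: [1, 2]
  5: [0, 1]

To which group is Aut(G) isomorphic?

Every vertex has degree 2 and the graph is connected, so G is the 6-cycle C_6. The automorphisms of the 6-cycle are exactly the symmetries of a regular 6-gon: the dihedral group D_6, |D_6| = 12.

D_6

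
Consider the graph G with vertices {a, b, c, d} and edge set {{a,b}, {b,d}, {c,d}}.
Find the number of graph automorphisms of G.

The degree sequence is [1, 2, 1, 2]; the two degree-1 vertices a and c are the ends of a path, so G = P_4. A path has exactly one nontrivial symmetry — reversal — giving Aut(G) of order 2.

2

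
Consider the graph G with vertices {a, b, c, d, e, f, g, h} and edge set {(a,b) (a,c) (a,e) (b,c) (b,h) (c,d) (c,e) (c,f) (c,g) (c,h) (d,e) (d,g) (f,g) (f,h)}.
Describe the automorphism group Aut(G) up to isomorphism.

Vertex c is the unique vertex of degree 7; the remaining 7 vertices each have degree 3 and induce a cycle, so G is the wheel on 8 vertices with hub c. With the hub fixed, the remaining symmetry is that of the rim cycle C_7, giving the dihedral group D_7.

the dihedral group of order 14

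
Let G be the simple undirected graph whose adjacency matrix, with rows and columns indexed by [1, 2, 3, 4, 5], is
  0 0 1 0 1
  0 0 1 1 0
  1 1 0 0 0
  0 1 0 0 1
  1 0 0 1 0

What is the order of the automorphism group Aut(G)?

10

Every vertex has degree 2 and the graph is connected, so G is the 5-cycle C_5. C_5 has 5 rotations and 5 reflections, so Aut(C_5) ≅ D_5 of order 10.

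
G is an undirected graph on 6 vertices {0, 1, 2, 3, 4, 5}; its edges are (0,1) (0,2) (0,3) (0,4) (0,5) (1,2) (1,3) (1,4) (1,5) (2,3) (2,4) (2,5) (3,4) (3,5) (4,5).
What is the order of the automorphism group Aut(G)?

720

All 6 vertices are pairwise adjacent: G = K_6. Every bijection on the vertex set is an automorphism of K_6; hence Aut(K_6) ≅ S_6, order 720.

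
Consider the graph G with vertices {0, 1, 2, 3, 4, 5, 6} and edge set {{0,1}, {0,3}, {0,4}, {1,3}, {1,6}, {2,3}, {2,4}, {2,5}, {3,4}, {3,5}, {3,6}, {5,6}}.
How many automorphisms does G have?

Vertex 3 is the unique vertex of degree 6; the remaining 6 vertices each have degree 3 and induce a cycle, so G is the wheel on 7 vertices with hub 3. With the hub fixed, the remaining symmetry is that of the rim cycle C_6, giving the dihedral group D_6.

12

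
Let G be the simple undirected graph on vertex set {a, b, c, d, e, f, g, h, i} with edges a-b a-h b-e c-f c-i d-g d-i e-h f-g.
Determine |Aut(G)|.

80

G has two connected components, {c, d, f, g, i} and {a, b, e, h}; each is 2-regular, so G = C_5 ⊔ C_4. The components are non-isomorphic (different sizes), so Aut(G) = Aut(C_4) × Aut(C_5) = D_4 × D_5 of order 8·10 = 80.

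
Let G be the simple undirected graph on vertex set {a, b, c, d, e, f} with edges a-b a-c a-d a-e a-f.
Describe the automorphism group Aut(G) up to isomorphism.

S_5

Vertex a has degree 5 and every other vertex has degree 1, so G is the star K_{1,5} with centre a. The 5 leaves are pairwise interchangeable while the centre is fixed, giving Aut(G) = S_5.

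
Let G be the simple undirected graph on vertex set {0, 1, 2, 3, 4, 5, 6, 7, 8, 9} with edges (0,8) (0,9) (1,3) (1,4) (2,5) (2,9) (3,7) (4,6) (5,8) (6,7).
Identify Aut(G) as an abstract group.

(D_5 × D_5) ⋊ Z_2

G has two connected components, {1, 3, 4, 6, 7} and {0, 2, 5, 8, 9}; each is 2-regular, so G = C_5 ⊔ C_5. With two isomorphic components, Aut(G) = Aut(C_5) ≀ S_2 = (D_5 × D_5) ⋊ Z_2: permute each cycle by D_5, then optionally swap the two cycles. Order 2·(2·5)² = 200.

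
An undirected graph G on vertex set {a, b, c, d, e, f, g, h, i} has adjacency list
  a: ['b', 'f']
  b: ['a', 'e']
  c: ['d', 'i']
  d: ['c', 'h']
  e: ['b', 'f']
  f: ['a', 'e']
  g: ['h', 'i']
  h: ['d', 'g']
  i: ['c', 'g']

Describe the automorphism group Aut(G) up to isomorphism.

G has two connected components, {c, d, g, h, i} and {a, b, e, f}; each is 2-regular, so G = C_5 ⊔ C_4. The components are non-isomorphic (different sizes), so Aut(G) = Aut(C_5) × Aut(C_4) = D_5 × D_4 of order 10·8 = 80.

D_5 × D_4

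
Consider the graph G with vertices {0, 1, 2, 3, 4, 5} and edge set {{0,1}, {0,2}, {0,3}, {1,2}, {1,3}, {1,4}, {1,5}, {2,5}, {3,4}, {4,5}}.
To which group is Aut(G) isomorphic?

the dihedral group of order 10

Vertex 1 is the unique vertex of degree 5; the remaining 5 vertices each have degree 3 and induce a cycle, so G is the wheel on 6 vertices with hub 1. Every automorphism fixes the hub and acts on the rim 5-cycle, so Aut(G) ≅ Aut(C_5) = D_5 of order 10.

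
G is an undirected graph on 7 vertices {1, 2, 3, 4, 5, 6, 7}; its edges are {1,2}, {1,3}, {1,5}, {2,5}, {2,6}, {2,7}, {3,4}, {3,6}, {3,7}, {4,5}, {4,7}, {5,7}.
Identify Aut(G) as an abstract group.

The degree sequence is [3, 4, 4, 3, 4, 2, 4]. Checking the degree-preserving permutations of the vertex set shows that none except the identity preserves every edge, so Aut(G) is trivial.

{e}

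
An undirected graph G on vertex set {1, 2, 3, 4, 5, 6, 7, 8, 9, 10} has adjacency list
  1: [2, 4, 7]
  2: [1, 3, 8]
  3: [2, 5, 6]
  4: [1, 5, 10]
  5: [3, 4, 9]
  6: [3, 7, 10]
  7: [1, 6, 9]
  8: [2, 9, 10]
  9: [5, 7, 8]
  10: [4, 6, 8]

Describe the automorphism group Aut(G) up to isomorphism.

G is 3-regular on 10 vertices with no triangles and no 4-cycles (girth 5): this is the Petersen graph. It is a classical fact that the Petersen graph has automorphism group S_5 (order 120), arising from its description as the Kneser graph K(5,2).

S_5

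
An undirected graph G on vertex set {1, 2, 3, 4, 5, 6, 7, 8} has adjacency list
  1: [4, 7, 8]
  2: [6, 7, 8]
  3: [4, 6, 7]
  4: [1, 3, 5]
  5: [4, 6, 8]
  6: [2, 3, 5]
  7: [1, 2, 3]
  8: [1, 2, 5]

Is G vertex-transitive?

Yes

G is 3-regular and bipartite on 2^3 = 8 vertices with girth 4; it is the hypercube graph Q_3. Aut(Q_3) consists of the signed permutations of the 3 coordinate axes: 3! permutations times 2^3 sign flips, so |Aut| = 2^3·3! = 48. This group acts transitively on the 8 vertices.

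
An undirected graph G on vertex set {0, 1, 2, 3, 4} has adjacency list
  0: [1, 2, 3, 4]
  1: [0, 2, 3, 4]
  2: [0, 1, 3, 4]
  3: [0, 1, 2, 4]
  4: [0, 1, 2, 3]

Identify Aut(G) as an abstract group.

All 5 vertices are pairwise adjacent: G = K_5. Any permutation of the 5 vertices preserves K_5, so Aut(K_5) = S_5 of order 5! = 120.

S_5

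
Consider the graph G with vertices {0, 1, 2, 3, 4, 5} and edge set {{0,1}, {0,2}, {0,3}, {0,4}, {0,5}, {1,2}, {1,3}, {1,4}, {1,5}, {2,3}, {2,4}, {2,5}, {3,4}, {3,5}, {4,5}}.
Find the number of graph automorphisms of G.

720

All 6 vertices are pairwise adjacent: G = K_6. Every bijection on the vertex set is an automorphism of K_6; hence Aut(K_6) ≅ S_6, order 720.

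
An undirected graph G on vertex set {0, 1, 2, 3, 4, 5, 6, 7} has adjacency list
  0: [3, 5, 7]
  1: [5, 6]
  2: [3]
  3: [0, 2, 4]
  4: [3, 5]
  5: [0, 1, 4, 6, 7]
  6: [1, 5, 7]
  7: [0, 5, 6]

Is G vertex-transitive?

No

Vertex 2 is the only vertex of degree 1, so every automorphism fixes it; G is not vertex-transitive.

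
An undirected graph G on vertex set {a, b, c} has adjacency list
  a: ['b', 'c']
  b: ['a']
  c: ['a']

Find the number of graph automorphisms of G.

The degree sequence is [2, 1, 1]; the two degree-1 vertices b and c are the ends of a path, so G = P_3. A path has exactly one nontrivial symmetry — reversal — giving Aut(G) of order 2.

2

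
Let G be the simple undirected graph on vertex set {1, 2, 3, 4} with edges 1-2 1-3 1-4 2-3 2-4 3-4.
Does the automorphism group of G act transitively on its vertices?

All 4 vertices are pairwise adjacent: G = K_4. Every bijection on the vertex set is an automorphism of K_4; hence Aut(K_4) ≅ S_4, order 24. This group acts transitively on the 4 vertices.

Yes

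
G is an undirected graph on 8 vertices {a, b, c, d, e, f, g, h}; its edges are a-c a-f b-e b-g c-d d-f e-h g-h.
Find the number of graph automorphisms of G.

128

G has two connected components, {a, c, d, f} and {b, e, g, h}; each is 2-regular, so G = C_4 ⊔ C_4. Aut of a disjoint union of two copies of C_4 is the wreath product D_4 ≀ Z_2, of order 2·8² = 128.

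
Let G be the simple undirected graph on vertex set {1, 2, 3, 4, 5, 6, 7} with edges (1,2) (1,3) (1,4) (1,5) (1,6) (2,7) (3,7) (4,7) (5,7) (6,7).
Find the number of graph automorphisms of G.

The vertices split by degree into {1, 7} (degree 5) and {2, 3, 4, 5, 6} (degree 2); every edge runs between the two parts, so G is the complete bipartite graph K_{2,5}. The parts have unequal sizes, so no automorphism swaps them; each part is permuted independently, giving S_5 × S_2 of order 5!·2! = 240.

240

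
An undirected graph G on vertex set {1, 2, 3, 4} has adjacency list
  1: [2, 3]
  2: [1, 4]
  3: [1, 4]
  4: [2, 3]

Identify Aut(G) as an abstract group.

the hyperoctahedral group B_2

G is 2-regular and bipartite on 2^2 = 4 vertices with girth 4; it is the hypercube graph Q_2. The symmetry group of the 2-cube is the hyperoctahedral group B_2 = Z_2 ≀ S_2, of order 2^2·2! = 8.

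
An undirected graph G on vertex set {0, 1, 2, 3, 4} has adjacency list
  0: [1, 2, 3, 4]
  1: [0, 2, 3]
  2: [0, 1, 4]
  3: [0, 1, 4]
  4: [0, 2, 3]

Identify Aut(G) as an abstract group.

Vertex 0 is the unique vertex of degree 4; the remaining 4 vertices each have degree 3 and induce a cycle, so G is the wheel on 5 vertices with hub 0. Every automorphism fixes the hub and acts on the rim 4-cycle, so Aut(G) ≅ Aut(C_4) = D_4 of order 8.

the dihedral group of order 8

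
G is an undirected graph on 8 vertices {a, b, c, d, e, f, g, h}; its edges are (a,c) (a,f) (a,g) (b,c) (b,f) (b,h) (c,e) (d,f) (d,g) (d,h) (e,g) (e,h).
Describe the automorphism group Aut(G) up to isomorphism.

the hyperoctahedral group B_3

G is 3-regular and bipartite on 2^3 = 8 vertices with girth 4; it is the hypercube graph Q_3. The symmetry group of the 3-cube is the hyperoctahedral group B_3 = Z_2 ≀ S_3, of order 2^3·3! = 48.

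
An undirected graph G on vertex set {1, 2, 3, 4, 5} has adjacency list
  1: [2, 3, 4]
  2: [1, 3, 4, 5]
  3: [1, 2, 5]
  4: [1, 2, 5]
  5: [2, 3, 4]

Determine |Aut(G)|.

Vertex 2 is the unique vertex of degree 4; the remaining 4 vertices each have degree 3 and induce a cycle, so G is the wheel on 5 vertices with hub 2. With the hub fixed, the remaining symmetry is that of the rim cycle C_4, giving the dihedral group D_4.

8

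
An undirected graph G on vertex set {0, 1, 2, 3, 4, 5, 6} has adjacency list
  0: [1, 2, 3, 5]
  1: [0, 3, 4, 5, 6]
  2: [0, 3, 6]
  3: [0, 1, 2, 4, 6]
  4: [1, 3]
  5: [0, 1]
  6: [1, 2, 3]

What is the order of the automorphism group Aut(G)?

Degrees alone do not determine every vertex (e.g. 1 and 3 both have degree 5), but their neighbour-degree multisets differ: N(1) has degrees [2, 2, 3, 4, 5] while N(3) has degrees [2, 3, 3, 4, 5]. Repeating this refinement separates all vertices, so the only automorphism is the identity.

1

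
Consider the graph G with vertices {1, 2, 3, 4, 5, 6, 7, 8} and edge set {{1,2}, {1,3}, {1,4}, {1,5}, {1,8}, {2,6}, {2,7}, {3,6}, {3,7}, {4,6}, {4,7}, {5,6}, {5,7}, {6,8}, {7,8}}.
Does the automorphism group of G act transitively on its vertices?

Automorphisms preserve degree, but G has vertices of degree 3 and vertices of degree 5; no automorphism maps one to the other, so G is not vertex-transitive.

No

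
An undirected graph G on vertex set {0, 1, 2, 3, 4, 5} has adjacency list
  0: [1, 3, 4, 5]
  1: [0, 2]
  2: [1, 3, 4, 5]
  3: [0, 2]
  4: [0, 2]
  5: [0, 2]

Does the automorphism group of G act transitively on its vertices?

Automorphisms preserve degree, but G has vertices of degree 2 and vertices of degree 4; no automorphism maps one to the other, so G is not vertex-transitive.

No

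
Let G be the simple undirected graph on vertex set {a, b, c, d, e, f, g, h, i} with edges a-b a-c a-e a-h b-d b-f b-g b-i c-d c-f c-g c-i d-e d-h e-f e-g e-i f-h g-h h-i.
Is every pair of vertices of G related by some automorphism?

No

Automorphisms preserve degree, but G has vertices of degree 4 and vertices of degree 5; no automorphism maps one to the other, so G is not vertex-transitive.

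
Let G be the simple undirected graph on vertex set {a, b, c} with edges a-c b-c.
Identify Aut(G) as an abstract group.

The degree sequence is [1, 1, 2]; the two degree-1 vertices a and b are the ends of a path, so G = P_3. The only nontrivial automorphism of a path is the end-to-end reflection, so Aut(G) ≅ Z_2.

C_2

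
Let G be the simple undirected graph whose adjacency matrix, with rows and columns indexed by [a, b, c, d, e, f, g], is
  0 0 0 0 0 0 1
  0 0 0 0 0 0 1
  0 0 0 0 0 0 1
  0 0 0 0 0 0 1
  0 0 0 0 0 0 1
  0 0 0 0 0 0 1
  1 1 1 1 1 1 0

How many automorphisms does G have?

720

Vertex g has degree 6 and every other vertex has degree 1, so G is the star K_{1,6} with centre g. Any automorphism fixes the centre and permutes the 6 leaves freely, so Aut(G) ≅ S_6 of order 6! = 720.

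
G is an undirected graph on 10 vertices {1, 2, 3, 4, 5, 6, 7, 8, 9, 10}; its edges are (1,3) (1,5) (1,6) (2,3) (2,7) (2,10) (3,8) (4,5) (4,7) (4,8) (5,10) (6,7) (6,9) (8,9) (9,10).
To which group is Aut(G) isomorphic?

the symmetric group S_5

G is 3-regular on 10 vertices with no triangles and no 4-cycles (girth 5): this is the Petersen graph. Viewing the Petersen graph as the Kneser graph K(5,2) — vertices are 2-subsets of {1,…,5}, edges join disjoint pairs — its automorphisms are exactly the permutations of the 5-element set, so Aut ≅ S_5 of order 120.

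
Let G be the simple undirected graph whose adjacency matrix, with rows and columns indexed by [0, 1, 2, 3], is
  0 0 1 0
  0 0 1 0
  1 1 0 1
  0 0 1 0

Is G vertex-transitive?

No

Vertex 2 is the only vertex of degree 3, so every automorphism fixes it; G is not vertex-transitive.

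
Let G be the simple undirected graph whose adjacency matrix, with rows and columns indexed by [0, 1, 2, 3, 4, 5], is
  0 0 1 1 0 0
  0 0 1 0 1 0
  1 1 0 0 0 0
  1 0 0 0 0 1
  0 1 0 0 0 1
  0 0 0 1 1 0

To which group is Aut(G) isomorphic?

Every vertex has degree 2 and the graph is connected, so G is the 6-cycle C_6. C_6 has 6 rotations and 6 reflections, so Aut(C_6) ≅ D_6 of order 12.

D_6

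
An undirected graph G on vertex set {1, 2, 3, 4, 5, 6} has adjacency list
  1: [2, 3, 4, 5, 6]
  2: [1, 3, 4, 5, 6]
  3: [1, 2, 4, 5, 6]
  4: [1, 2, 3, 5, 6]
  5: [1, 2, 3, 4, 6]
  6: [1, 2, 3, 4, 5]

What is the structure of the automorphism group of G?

Every vertex has degree 5, so G is the complete graph K_6. Every bijection on the vertex set is an automorphism of K_6; hence Aut(K_6) ≅ S_6, order 720.

the symmetric group on 6 letters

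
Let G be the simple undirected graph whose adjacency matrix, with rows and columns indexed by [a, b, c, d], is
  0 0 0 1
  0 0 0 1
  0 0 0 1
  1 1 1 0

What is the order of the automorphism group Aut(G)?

6

Vertex d has degree 3 and every other vertex has degree 1, so G is the star K_{1,3} with centre d. Any automorphism fixes the centre and permutes the 3 leaves freely, so Aut(G) ≅ S_3 of order 3! = 6.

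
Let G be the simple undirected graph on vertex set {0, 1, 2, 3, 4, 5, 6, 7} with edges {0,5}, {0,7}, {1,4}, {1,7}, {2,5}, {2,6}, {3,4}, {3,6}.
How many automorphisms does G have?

16

G is 2-regular and connected on 8 vertices, i.e. the cycle C_8. C_8 has 8 rotations and 8 reflections, so Aut(C_8) ≅ D_8 of order 16.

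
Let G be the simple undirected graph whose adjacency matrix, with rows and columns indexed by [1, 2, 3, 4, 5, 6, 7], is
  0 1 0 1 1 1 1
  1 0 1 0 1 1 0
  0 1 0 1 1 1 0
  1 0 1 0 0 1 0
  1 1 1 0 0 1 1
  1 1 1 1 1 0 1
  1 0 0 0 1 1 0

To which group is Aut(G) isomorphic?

the trivial group

Degrees alone do not determine every vertex (e.g. 1 and 5 both have degree 5), but their neighbour-degree multisets differ: N(1) has degrees [3, 3, 4, 5, 6] while N(5) has degrees [3, 4, 4, 5, 6]. Repeating this refinement separates all vertices, so the only automorphism is the identity.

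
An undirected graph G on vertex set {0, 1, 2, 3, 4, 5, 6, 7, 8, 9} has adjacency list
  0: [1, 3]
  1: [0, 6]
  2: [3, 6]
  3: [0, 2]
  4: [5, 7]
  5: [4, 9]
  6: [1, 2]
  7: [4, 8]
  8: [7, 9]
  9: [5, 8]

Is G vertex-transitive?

G has two connected components, {0, 1, 2, 3, 6} and {4, 5, 7, 8, 9}; each is 2-regular, so G = C_5 ⊔ C_5. Aut of a disjoint union of two copies of C_5 is the wreath product D_5 ≀ Z_2, of order 2·10² = 200. This group acts transitively on the 10 vertices.

Yes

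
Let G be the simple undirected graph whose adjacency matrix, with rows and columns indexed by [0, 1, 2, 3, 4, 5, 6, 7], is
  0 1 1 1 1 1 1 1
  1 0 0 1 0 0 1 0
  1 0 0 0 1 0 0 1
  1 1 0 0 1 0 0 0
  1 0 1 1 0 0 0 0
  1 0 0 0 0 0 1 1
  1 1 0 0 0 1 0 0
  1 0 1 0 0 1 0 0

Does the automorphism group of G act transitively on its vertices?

Vertex 0 is the only vertex of degree 7, so every automorphism fixes it; G is not vertex-transitive.

No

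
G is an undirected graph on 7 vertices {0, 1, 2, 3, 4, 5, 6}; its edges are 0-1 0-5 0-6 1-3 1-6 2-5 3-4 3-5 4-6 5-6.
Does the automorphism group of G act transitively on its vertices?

Vertex 2 is the only vertex of degree 1, so every automorphism fixes it; G is not vertex-transitive.

No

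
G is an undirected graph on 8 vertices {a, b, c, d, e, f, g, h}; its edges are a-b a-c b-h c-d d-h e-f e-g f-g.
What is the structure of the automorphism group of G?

D_3 × D_5

G has two connected components, {a, b, c, d, h} and {e, f, g}; each is 2-regular, so G = C_5 ⊔ C_3. The components are non-isomorphic (different sizes), so Aut(G) = Aut(C_3) × Aut(C_5) = D_3 × D_5 of order 6·10 = 60.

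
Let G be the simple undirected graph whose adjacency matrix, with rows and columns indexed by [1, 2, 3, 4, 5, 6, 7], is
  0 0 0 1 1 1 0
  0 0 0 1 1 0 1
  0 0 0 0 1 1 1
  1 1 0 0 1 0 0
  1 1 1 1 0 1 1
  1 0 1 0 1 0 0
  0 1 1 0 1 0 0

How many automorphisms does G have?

12

Vertex 5 is the unique vertex of degree 6; the remaining 6 vertices each have degree 3 and induce a cycle, so G is the wheel on 7 vertices with hub 5. Every automorphism fixes the hub and acts on the rim 6-cycle, so Aut(G) ≅ Aut(C_6) = D_6 of order 12.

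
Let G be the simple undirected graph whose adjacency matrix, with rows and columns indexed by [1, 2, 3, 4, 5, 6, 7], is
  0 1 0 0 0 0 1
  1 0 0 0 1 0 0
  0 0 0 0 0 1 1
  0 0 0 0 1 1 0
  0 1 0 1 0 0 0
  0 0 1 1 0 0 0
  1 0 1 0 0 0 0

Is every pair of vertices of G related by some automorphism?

G is 2-regular and connected on 7 vertices, i.e. the cycle C_7. The automorphisms of the 7-cycle are exactly the symmetries of a regular 7-gon: the dihedral group D_7, |D_7| = 14. Under this action every vertex can be carried to every other, so G is vertex-transitive.

Yes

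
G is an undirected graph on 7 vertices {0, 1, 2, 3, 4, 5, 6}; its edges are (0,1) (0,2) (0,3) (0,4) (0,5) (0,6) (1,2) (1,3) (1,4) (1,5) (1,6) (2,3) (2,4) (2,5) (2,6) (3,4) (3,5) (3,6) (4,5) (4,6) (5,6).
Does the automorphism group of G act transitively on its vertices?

All 7 vertices are pairwise adjacent: G = K_7. Every bijection on the vertex set is an automorphism of K_7; hence Aut(K_7) ≅ S_7, order 5040. Under this action every vertex can be carried to every other, so G is vertex-transitive.

Yes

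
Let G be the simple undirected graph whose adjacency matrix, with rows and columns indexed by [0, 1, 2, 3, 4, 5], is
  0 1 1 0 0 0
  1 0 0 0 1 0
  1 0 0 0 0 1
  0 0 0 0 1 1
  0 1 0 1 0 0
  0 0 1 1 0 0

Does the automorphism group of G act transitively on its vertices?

Yes

G is 2-regular and connected on 6 vertices, i.e. the cycle C_6. The automorphisms of the 6-cycle are exactly the symmetries of a regular 6-gon: the dihedral group D_6, |D_6| = 12. Under this action every vertex can be carried to every other, so G is vertex-transitive.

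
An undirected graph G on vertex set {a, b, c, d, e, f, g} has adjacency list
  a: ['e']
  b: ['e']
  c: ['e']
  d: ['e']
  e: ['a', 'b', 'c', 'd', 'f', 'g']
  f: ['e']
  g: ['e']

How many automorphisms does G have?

Vertex e has degree 6 and every other vertex has degree 1, so G is the star K_{1,6} with centre e. Any automorphism fixes the centre and permutes the 6 leaves freely, so Aut(G) ≅ S_6 of order 6! = 720.

720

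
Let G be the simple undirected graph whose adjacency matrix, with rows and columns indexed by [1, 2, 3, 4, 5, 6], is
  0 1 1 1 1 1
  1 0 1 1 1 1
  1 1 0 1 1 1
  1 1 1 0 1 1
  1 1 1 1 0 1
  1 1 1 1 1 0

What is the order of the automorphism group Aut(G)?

720

Every vertex has degree 5, so G is the complete graph K_6. Any permutation of the 6 vertices preserves K_6, so Aut(K_6) = S_6 of order 6! = 720.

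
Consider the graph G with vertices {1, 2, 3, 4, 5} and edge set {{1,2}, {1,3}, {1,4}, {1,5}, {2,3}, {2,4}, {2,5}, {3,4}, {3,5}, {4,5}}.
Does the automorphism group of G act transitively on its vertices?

Yes

All 5 vertices are pairwise adjacent: G = K_5. Every bijection on the vertex set is an automorphism of K_5; hence Aut(K_5) ≅ S_5, order 120. Under this action every vertex can be carried to every other, so G is vertex-transitive.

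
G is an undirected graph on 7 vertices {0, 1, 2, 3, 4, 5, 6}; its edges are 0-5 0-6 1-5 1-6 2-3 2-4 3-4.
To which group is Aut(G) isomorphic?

G has two connected components, {0, 1, 5, 6} and {2, 3, 4}; each is 2-regular, so G = C_4 ⊔ C_3. No automorphism exchanges components of different sizes, hence Aut(G) is the direct product D_3 × D_4, order 48.

D_3 × D_4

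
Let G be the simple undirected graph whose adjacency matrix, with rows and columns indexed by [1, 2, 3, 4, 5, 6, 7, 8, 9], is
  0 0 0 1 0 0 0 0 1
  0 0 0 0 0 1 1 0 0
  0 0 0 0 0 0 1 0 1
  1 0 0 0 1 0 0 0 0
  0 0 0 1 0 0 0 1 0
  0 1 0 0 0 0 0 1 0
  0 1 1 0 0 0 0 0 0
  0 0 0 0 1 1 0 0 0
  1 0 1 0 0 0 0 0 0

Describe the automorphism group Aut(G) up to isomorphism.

D_9

G is 2-regular and connected on 9 vertices, i.e. the cycle C_9. The automorphisms of the 9-cycle are exactly the symmetries of a regular 9-gon: the dihedral group D_9, |D_9| = 18.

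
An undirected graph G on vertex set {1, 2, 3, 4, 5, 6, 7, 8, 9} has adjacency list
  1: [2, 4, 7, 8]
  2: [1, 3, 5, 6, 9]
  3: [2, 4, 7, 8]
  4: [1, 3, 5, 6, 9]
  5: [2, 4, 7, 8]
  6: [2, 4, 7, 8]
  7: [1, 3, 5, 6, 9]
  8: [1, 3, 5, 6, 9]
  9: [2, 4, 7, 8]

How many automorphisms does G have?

2880

The vertices split by degree into {2, 4, 7, 8} (degree 5) and {1, 3, 5, 6, 9} (degree 4); every edge runs between the two parts, so G is the complete bipartite graph K_{4,5}. Automorphisms preserve the bipartition setwise (since the parts differ in size) and act as S_4 × S_5 within it; |Aut| = 2880.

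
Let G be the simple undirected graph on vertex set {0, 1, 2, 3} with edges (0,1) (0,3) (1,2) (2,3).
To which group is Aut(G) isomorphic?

G is 2-regular and connected on 4 vertices, i.e. the cycle C_4. The automorphisms of the 4-cycle are exactly the symmetries of a regular 4-gon: the dihedral group D_4, |D_4| = 8.

D_4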